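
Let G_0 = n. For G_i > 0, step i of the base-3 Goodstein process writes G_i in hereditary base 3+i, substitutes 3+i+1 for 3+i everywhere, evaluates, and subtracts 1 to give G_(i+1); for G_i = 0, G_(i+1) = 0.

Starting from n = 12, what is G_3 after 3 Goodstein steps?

G_0 = 12. HB_3(12) = 3^2 + 3. Bump = 20. G_1 = 19.
G_1 = 19. HB_4(19) = 4^2 + 3. Bump = 28. G_2 = 27.
G_2 = 27. HB_5(27) = 5^2 + 2. Bump = 38. G_3 = 37.

37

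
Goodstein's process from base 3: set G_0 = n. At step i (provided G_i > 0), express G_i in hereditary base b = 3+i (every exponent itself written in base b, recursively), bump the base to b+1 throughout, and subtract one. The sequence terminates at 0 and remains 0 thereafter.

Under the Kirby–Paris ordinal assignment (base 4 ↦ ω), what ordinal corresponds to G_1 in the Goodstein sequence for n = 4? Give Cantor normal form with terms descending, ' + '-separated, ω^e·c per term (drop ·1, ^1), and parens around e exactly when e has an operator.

ω

step 0: 4 = 3 + 1; sub 4 for 3: 4 + 1; = 5; G_1 = 5−1 = 4
step 1: 4 = 4; sub 5 for 4: 5; = 5; G_2 = 5−1 = 4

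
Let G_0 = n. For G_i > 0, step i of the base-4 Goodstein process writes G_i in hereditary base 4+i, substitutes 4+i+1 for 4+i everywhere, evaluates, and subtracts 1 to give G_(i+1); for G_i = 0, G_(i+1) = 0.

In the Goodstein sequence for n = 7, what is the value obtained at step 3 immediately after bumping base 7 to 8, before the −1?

G_0=7  [base 4] 4 + 3  →[4↦5]→  5 + 3 = 8  −1 ⇒ G_1=7
G_1=7  [base 5] 5 + 2  →[5↦6]→  6 + 2 = 8  −1 ⇒ G_2=7
G_2=7  [base 6] 6 + 1  →[6↦7]→  7 + 1 = 8  −1 ⇒ G_3=7
G_3=7  [base 7] 7  →[7↦8]→  8 = 8  −1 ⇒ G_4=7

8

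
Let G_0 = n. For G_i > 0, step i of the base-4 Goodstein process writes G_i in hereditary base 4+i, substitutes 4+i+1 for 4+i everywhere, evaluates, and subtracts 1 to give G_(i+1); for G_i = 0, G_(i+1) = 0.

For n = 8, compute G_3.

9

base 4: 8 = 2·4; at 5: 2·5 = 10; next = 9
base 5: 9 = 5 + 4; at 6: 6 + 4 = 10; next = 9
base 6: 9 = 6 + 3; at 7: 7 + 3 = 10; next = 9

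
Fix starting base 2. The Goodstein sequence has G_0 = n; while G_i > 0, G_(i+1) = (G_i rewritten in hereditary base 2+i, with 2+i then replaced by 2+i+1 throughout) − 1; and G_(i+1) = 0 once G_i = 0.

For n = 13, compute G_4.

280711

[0] 13 ≡ 2^(2 + 1) + 2^2 + 1 (base 2). Lift 3: 109. −1: 108.
[1] 108 ≡ 3^(3 + 1) + 3^3 (base 3). Lift 4: 1280. −1: 1279.
[2] 1279 ≡ 4^(4 + 1) + 3·4^3 + 3·4^2 + 3·4 + 3 (base 4). Lift 5: 16093. −1: 16092.
[3] 16092 ≡ 5^(5 + 1) + 3·5^3 + 3·5^2 + 3·5 + 2 (base 5). Lift 6: 280712. −1: 280711.
[4] 280711 ≡ 6^(6 + 1) + 3·6^3 + 3·6^2 + 3·6 + 1 (base 6). Lift 7: 5765999. −1: 5765998.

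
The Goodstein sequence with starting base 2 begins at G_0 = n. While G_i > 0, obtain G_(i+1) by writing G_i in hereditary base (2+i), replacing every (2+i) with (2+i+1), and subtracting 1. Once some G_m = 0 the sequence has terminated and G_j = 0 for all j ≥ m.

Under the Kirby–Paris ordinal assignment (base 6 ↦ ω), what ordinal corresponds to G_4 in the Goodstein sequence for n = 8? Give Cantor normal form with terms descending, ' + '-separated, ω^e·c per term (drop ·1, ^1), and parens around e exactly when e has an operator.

ω^ω·2 + ω^2·2 + ω + 5

base 2: 8 = 2^(2 + 1); at 3: 3^(3 + 1) = 81; next = 80
base 3: 80 = 2·3^3 + 2·3^2 + 2·3 + 2; at 4: 2·4^4 + 2·4^2 + 2·4 + 2 = 554; next = 553
base 4: 553 = 2·4^4 + 2·4^2 + 2·4 + 1; at 5: 2·5^5 + 2·5^2 + 2·5 + 1 = 6311; next = 6310
base 5: 6310 = 2·5^5 + 2·5^2 + 2·5; at 6: 2·6^6 + 2·6^2 + 2·6 = 93396; next = 93395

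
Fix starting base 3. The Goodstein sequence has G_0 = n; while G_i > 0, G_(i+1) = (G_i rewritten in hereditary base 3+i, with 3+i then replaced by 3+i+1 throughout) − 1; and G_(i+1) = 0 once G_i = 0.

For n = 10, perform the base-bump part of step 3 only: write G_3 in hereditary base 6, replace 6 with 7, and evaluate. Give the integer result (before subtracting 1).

31

[0] 10 ≡ 3^2 + 1 (base 3). Lift 4: 17. −1: 16.
[1] 16 ≡ 4^2 (base 4). Lift 5: 25. −1: 24.
[2] 24 ≡ 4·5 + 4 (base 5). Lift 6: 28. −1: 27.
[3] 27 ≡ 4·6 + 3 (base 6). Lift 7: 31. −1: 30.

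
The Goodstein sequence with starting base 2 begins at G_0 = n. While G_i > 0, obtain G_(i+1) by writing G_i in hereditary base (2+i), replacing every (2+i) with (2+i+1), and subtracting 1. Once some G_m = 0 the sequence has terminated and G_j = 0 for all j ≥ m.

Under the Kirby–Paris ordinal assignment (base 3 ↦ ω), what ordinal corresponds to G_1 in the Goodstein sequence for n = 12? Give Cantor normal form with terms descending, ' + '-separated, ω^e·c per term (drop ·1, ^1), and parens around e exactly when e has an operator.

ω^(ω + 1) + ω^2·2 + ω·2 + 2

G_0=12  [base 2] 2^(2 + 1) + 2^2  →[2↦3]→  3^(3 + 1) + 3^3 = 108  −1 ⇒ G_1=107
G_1=107  [base 3] 3^(3 + 1) + 2·3^2 + 2·3 + 2  →[3↦4]→  4^(4 + 1) + 2·4^2 + 2·4 + 2 = 1066  −1 ⇒ G_2=1065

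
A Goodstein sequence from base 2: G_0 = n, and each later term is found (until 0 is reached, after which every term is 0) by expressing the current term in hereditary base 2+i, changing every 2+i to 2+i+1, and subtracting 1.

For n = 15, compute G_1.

111

(0) 15|_2 = 2^(2 + 1) + 2^2 + 2 + 1 ↦ 3^(3 + 1) + 3^3 + 3 + 1|_3 = 112 ⇒ 111
(1) 111|_3 = 3^(3 + 1) + 3^3 + 3 ↦ 4^(4 + 1) + 4^4 + 4|_4 = 1284 ⇒ 1283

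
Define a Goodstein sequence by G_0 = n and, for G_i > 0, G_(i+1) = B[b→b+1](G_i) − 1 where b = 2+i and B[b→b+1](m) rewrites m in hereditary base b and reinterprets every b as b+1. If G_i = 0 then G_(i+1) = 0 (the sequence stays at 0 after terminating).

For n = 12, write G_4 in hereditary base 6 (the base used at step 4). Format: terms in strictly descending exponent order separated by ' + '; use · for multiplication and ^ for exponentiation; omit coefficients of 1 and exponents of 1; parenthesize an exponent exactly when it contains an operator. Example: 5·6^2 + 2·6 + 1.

6^(6 + 1) + 2·6^2 + 6 + 5

G_0=12  [base 2] 2^(2 + 1) + 2^2  →[2↦3]→  3^(3 + 1) + 3^3 = 108  −1 ⇒ G_1=107
G_1=107  [base 3] 3^(3 + 1) + 2·3^2 + 2·3 + 2  →[3↦4]→  4^(4 + 1) + 2·4^2 + 2·4 + 2 = 1066  −1 ⇒ G_2=1065
G_2=1065  [base 4] 4^(4 + 1) + 2·4^2 + 2·4 + 1  →[4↦5]→  5^(5 + 1) + 2·5^2 + 2·5 + 1 = 15686  −1 ⇒ G_3=15685
G_3=15685  [base 5] 5^(5 + 1) + 2·5^2 + 2·5  →[5↦6]→  6^(6 + 1) + 2·6^2 + 2·6 = 280020  −1 ⇒ G_4=280019
G_4=280019  [base 6] 6^(6 + 1) + 2·6^2 + 6 + 5  →[6↦7]→  7^(7 + 1) + 2·7^2 + 7 + 5 = 5764911  −1 ⇒ G_5=5764910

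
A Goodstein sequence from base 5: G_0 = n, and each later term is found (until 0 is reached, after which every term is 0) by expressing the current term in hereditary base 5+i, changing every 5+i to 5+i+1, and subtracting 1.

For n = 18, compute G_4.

26

base 5: 18 = 3·5 + 3; at 6: 3·6 + 3 = 21; next = 20
base 6: 20 = 3·6 + 2; at 7: 3·7 + 2 = 23; next = 22
base 7: 22 = 3·7 + 1; at 8: 3·8 + 1 = 25; next = 24
base 8: 24 = 3·8; at 9: 3·9 = 27; next = 26
base 9: 26 = 2·9 + 8; at 10: 2·10 + 8 = 28; next = 27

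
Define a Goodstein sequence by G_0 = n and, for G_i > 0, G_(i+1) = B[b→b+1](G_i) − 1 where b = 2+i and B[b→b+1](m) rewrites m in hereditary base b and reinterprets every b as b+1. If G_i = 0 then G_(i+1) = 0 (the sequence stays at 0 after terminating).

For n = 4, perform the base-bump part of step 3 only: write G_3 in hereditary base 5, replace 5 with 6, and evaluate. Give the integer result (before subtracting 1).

4 —HB2→ 2^2 —bump→ 3^3 = 27 —(−1)→ 26
26 —HB3→ 2·3^2 + 2·3 + 2 —bump→ 2·4^2 + 2·4 + 2 = 42 —(−1)→ 41
41 —HB4→ 2·4^2 + 2·4 + 1 —bump→ 2·5^2 + 2·5 + 1 = 61 —(−1)→ 60

84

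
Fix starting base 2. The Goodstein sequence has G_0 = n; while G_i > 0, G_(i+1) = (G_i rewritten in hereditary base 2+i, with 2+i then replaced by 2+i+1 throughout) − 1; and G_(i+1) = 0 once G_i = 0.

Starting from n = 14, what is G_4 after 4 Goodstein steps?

326591

[0] 14 ≡ 2^(2 + 1) + 2^2 + 2 (base 2). Lift 3: 111. −1: 110.
[1] 110 ≡ 3^(3 + 1) + 3^3 + 2 (base 3). Lift 4: 1282. −1: 1281.
[2] 1281 ≡ 4^(4 + 1) + 4^4 + 1 (base 4). Lift 5: 18751. −1: 18750.
[3] 18750 ≡ 5^(5 + 1) + 5^5 (base 5). Lift 6: 326592. −1: 326591.
[4] 326591 ≡ 6^(6 + 1) + 5·6^5 + 5·6^4 + 5·6^3 + 5·6^2 + 5·6 + 5 (base 6). Lift 7: 5862841. −1: 5862840.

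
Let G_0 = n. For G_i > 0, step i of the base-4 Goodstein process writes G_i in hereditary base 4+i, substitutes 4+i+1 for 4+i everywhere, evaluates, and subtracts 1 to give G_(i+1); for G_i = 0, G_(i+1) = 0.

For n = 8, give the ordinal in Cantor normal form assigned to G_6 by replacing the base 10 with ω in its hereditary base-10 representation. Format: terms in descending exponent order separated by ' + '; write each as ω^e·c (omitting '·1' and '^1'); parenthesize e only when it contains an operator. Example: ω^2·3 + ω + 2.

G_0 = 8. HB_4(8) = 2·4. Bump = 10. G_1 = 9.
G_1 = 9. HB_5(9) = 5 + 4. Bump = 10. G_2 = 9.
G_2 = 9. HB_6(9) = 6 + 3. Bump = 10. G_3 = 9.
G_3 = 9. HB_7(9) = 7 + 2. Bump = 10. G_4 = 9.
G_4 = 9. HB_8(9) = 8 + 1. Bump = 10. G_5 = 9.
G_5 = 9. HB_9(9) = 9. Bump = 10. G_6 = 9.
G_6 = 9. HB_10(9) = 9. Bump = 9. G_7 = 8.

9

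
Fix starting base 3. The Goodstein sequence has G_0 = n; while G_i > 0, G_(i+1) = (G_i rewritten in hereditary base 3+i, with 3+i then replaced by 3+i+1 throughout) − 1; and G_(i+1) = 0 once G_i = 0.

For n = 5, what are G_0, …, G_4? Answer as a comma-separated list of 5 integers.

5, 5, 5, 5, 4

i=0: 5 = 3 + 2 (b=3); 3→4: 4 + 2 = 6; 6−1 = 5
i=1: 5 = 4 + 1 (b=4); 4→5: 5 + 1 = 6; 6−1 = 5
i=2: 5 = 5 (b=5); 5→6: 6 = 6; 6−1 = 5
i=3: 5 = 5 (b=6); 6→7: 5 = 5; 5−1 = 4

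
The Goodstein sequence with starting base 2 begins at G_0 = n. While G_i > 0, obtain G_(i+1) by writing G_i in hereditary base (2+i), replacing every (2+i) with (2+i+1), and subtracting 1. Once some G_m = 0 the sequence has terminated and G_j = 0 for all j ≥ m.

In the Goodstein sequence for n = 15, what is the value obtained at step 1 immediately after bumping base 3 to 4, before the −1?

1284

i=0: 15 = 2^(2 + 1) + 2^2 + 2 + 1 (b=2); 2→3: 3^(3 + 1) + 3^3 + 3 + 1 = 112; 112−1 = 111
i=1: 111 = 3^(3 + 1) + 3^3 + 3 (b=3); 3→4: 4^(4 + 1) + 4^4 + 4 = 1284; 1284−1 = 1283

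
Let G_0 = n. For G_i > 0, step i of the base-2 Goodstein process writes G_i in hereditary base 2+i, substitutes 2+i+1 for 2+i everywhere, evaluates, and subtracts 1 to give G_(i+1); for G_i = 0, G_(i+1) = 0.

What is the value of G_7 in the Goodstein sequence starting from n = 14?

3487116548

i=0: 14 = 2^(2 + 1) + 2^2 + 2 (b=2); 2→3: 3^(3 + 1) + 3^3 + 3 = 111; 111−1 = 110
i=1: 110 = 3^(3 + 1) + 3^3 + 2 (b=3); 3→4: 4^(4 + 1) + 4^4 + 2 = 1282; 1282−1 = 1281
i=2: 1281 = 4^(4 + 1) + 4^4 + 1 (b=4); 4→5: 5^(5 + 1) + 5^5 + 1 = 18751; 18751−1 = 18750
i=3: 18750 = 5^(5 + 1) + 5^5 (b=5); 5→6: 6^(6 + 1) + 6^6 = 326592; 326592−1 = 326591
i=4: 326591 = 6^(6 + 1) + 5·6^5 + 5·6^4 + 5·6^3 + 5·6^2 + 5·6 + 5 (b=6); 6→7: 7^(7 + 1) + 5·7^5 + 5·7^4 + 5·7^3 + 5·7^2 + 5·7 + 5 = 5862841; 5862841−1 = 5862840
i=5: 5862840 = 7^(7 + 1) + 5·7^5 + 5·7^4 + 5·7^3 + 5·7^2 + 5·7 + 4 (b=7); 7→8: 8^(8 + 1) + 5·8^5 + 5·8^4 + 5·8^3 + 5·8^2 + 5·8 + 4 = 134404972; 134404972−1 = 134404971
i=6: 134404971 = 8^(8 + 1) + 5·8^5 + 5·8^4 + 5·8^3 + 5·8^2 + 5·8 + 3 (b=8); 8→9: 9^(9 + 1) + 5·9^5 + 5·9^4 + 5·9^3 + 5·9^2 + 5·9 + 3 = 3487116549; 3487116549−1 = 3487116548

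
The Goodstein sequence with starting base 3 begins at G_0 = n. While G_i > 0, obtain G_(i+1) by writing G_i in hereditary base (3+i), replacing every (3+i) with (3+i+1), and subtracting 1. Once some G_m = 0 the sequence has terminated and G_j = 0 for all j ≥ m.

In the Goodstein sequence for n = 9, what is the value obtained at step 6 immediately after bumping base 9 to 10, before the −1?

base 3: 9 = 3^2; at 4: 4^2 = 16; next = 15
base 4: 15 = 3·4 + 3; at 5: 3·5 + 3 = 18; next = 17
base 5: 17 = 3·5 + 2; at 6: 3·6 + 2 = 20; next = 19
base 6: 19 = 3·6 + 1; at 7: 3·7 + 1 = 22; next = 21
base 7: 21 = 3·7; at 8: 3·8 = 24; next = 23
base 8: 23 = 2·8 + 7; at 9: 2·9 + 7 = 25; next = 24
base 9: 24 = 2·9 + 6; at 10: 2·10 + 6 = 26; next = 25

26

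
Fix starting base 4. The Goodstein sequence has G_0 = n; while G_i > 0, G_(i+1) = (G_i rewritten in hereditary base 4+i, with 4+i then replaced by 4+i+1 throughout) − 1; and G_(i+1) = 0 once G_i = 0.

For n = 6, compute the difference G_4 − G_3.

-1

[0] 6 ≡ 4 + 2 (base 4). Lift 5: 7. −1: 6.
[1] 6 ≡ 5 + 1 (base 5). Lift 6: 7. −1: 6.
[2] 6 ≡ 6 (base 6). Lift 7: 7. −1: 6.
[3] 6 ≡ 6 (base 7). Lift 8: 6. −1: 5.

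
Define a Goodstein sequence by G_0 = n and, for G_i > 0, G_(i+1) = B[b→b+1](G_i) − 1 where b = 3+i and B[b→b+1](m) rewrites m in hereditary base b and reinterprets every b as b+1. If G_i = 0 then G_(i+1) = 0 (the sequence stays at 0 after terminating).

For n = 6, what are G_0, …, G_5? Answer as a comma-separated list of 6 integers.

(0) 6|_3 = 2·3 ↦ 2·4|_4 = 8 ⇒ 7
(1) 7|_4 = 4 + 3 ↦ 5 + 3|_5 = 8 ⇒ 7
(2) 7|_5 = 5 + 2 ↦ 6 + 2|_6 = 8 ⇒ 7
(3) 7|_6 = 6 + 1 ↦ 7 + 1|_7 = 8 ⇒ 7
(4) 7|_7 = 7 ↦ 8|_8 = 8 ⇒ 7

6, 7, 7, 7, 7, 7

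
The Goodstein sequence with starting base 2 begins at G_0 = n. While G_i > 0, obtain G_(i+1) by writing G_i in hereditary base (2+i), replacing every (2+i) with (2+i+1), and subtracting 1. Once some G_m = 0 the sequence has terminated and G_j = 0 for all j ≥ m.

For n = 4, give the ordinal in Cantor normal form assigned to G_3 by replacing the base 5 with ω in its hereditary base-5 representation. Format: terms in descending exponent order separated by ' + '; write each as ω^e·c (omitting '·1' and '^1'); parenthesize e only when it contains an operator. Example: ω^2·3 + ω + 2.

ω^2·2 + ω·2

step 0: 4 = 2^2; sub 3 for 2: 3^3; = 27; G_1 = 27−1 = 26
step 1: 26 = 2·3^2 + 2·3 + 2; sub 4 for 3: 2·4^2 + 2·4 + 2; = 42; G_2 = 42−1 = 41
step 2: 41 = 2·4^2 + 2·4 + 1; sub 5 for 4: 2·5^2 + 2·5 + 1; = 61; G_3 = 61−1 = 60
step 3: 60 = 2·5^2 + 2·5; sub 6 for 5: 2·6^2 + 2·6; = 84; G_4 = 84−1 = 83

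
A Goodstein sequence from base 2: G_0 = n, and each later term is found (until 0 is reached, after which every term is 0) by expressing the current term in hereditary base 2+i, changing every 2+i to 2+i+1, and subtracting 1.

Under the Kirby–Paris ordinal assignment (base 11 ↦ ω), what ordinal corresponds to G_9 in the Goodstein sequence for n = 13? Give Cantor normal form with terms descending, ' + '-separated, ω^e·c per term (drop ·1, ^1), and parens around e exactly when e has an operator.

ω^(ω + 1) + ω^3·3 + ω^2·3 + ω·2 + 4

G_0=13  [base 2] 2^(2 + 1) + 2^2 + 1  →[2↦3]→  3^(3 + 1) + 3^3 + 1 = 109  −1 ⇒ G_1=108
G_1=108  [base 3] 3^(3 + 1) + 3^3  →[3↦4]→  4^(4 + 1) + 4^4 = 1280  −1 ⇒ G_2=1279
G_2=1279  [base 4] 4^(4 + 1) + 3·4^3 + 3·4^2 + 3·4 + 3  →[4↦5]→  5^(5 + 1) + 3·5^3 + 3·5^2 + 3·5 + 3 = 16093  −1 ⇒ G_3=16092
G_3=16092  [base 5] 5^(5 + 1) + 3·5^3 + 3·5^2 + 3·5 + 2  →[5↦6]→  6^(6 + 1) + 3·6^3 + 3·6^2 + 3·6 + 2 = 280712  −1 ⇒ G_4=280711
G_4=280711  [base 6] 6^(6 + 1) + 3·6^3 + 3·6^2 + 3·6 + 1  →[6↦7]→  7^(7 + 1) + 3·7^3 + 3·7^2 + 3·7 + 1 = 5765999  −1 ⇒ G_5=5765998
G_5=5765998  [base 7] 7^(7 + 1) + 3·7^3 + 3·7^2 + 3·7  →[7↦8]→  8^(8 + 1) + 3·8^3 + 3·8^2 + 3·8 = 134219480  −1 ⇒ G_6=134219479
G_6=134219479  [base 8] 8^(8 + 1) + 3·8^3 + 3·8^2 + 2·8 + 7  →[8↦9]→  9^(9 + 1) + 3·9^3 + 3·9^2 + 2·9 + 7 = 3486786856  −1 ⇒ G_7=3486786855
G_7=3486786855  [base 9] 9^(9 + 1) + 3·9^3 + 3·9^2 + 2·9 + 6  →[9↦10]→  10^(10 + 1) + 3·10^3 + 3·10^2 + 2·10 + 6 = 100000003326  −1 ⇒ G_8=100000003325
G_8=100000003325  [base 10] 10^(10 + 1) + 3·10^3 + 3·10^2 + 2·10 + 5  →[10↦11]→  11^(11 + 1) + 3·11^3 + 3·11^2 + 2·11 + 5 = 3138428381104  −1 ⇒ G_9=3138428381103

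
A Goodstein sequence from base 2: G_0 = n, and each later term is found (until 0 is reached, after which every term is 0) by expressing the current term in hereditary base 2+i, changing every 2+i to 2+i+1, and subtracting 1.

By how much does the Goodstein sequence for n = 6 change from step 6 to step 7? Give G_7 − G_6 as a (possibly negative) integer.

step 0: 6 = 2^2 + 2; sub 3 for 2: 3^3 + 3; = 30; G_1 = 30−1 = 29
step 1: 29 = 3^3 + 2; sub 4 for 3: 4^4 + 2; = 258; G_2 = 258−1 = 257
step 2: 257 = 4^4 + 1; sub 5 for 4: 5^5 + 1; = 3126; G_3 = 3126−1 = 3125
step 3: 3125 = 5^5; sub 6 for 5: 6^6; = 46656; G_4 = 46656−1 = 46655
step 4: 46655 = 5·6^5 + 5·6^4 + 5·6^3 + 5·6^2 + 5·6 + 5; sub 7 for 6: 5·7^5 + 5·7^4 + 5·7^3 + 5·7^2 + 5·7 + 5; = 98040; G_5 = 98040−1 = 98039
step 5: 98039 = 5·7^5 + 5·7^4 + 5·7^3 + 5·7^2 + 5·7 + 4; sub 8 for 7: 5·8^5 + 5·8^4 + 5·8^3 + 5·8^2 + 5·8 + 4; = 187244; G_6 = 187244−1 = 187243
step 6: 187243 = 5·8^5 + 5·8^4 + 5·8^3 + 5·8^2 + 5·8 + 3; sub 9 for 8: 5·9^5 + 5·9^4 + 5·9^3 + 5·9^2 + 5·9 + 3; = 332148; G_7 = 332148−1 = 332147

144904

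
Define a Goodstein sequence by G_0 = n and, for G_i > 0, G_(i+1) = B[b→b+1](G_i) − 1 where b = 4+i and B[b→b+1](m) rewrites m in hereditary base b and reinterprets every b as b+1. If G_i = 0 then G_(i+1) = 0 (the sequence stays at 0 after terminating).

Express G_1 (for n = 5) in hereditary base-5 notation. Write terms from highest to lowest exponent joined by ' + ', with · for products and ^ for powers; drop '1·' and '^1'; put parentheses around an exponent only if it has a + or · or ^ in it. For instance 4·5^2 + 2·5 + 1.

step 0: 5 = 4 + 1; sub 5 for 4: 5 + 1; = 6; G_1 = 6−1 = 5
step 1: 5 = 5; sub 6 for 5: 6; = 6; G_2 = 6−1 = 5

5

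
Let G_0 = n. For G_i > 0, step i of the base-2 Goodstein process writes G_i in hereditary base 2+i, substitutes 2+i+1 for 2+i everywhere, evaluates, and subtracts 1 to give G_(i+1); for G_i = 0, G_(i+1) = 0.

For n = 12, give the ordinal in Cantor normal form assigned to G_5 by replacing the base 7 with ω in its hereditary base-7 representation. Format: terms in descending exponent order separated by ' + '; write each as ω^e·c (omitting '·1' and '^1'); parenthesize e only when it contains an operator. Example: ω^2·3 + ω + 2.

ω^(ω + 1) + ω^2·2 + ω + 4

base 2: 12 = 2^(2 + 1) + 2^2; at 3: 3^(3 + 1) + 3^3 = 108; next = 107
base 3: 107 = 3^(3 + 1) + 2·3^2 + 2·3 + 2; at 4: 4^(4 + 1) + 2·4^2 + 2·4 + 2 = 1066; next = 1065
base 4: 1065 = 4^(4 + 1) + 2·4^2 + 2·4 + 1; at 5: 5^(5 + 1) + 2·5^2 + 2·5 + 1 = 15686; next = 15685
base 5: 15685 = 5^(5 + 1) + 2·5^2 + 2·5; at 6: 6^(6 + 1) + 2·6^2 + 2·6 = 280020; next = 280019
base 6: 280019 = 6^(6 + 1) + 2·6^2 + 6 + 5; at 7: 7^(7 + 1) + 2·7^2 + 7 + 5 = 5764911; next = 5764910
base 7: 5764910 = 7^(7 + 1) + 2·7^2 + 7 + 4; at 8: 8^(8 + 1) + 2·8^2 + 8 + 4 = 134217868; next = 134217867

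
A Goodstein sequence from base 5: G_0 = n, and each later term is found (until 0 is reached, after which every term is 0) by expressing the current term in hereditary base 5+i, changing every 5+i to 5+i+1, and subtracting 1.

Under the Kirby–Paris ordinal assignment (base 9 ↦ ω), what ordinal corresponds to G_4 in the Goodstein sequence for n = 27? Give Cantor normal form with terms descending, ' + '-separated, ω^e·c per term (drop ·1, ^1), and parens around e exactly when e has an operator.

G_0=27  [base 5] 5^2 + 2  →[5↦6]→  6^2 + 2 = 38  −1 ⇒ G_1=37
G_1=37  [base 6] 6^2 + 1  →[6↦7]→  7^2 + 1 = 50  −1 ⇒ G_2=49
G_2=49  [base 7] 7^2  →[7↦8]→  8^2 = 64  −1 ⇒ G_3=63
G_3=63  [base 8] 7·8 + 7  →[8↦9]→  7·9 + 7 = 70  −1 ⇒ G_4=69
G_4=69  [base 9] 7·9 + 6  →[9↦10]→  7·10 + 6 = 76  −1 ⇒ G_5=75

ω·7 + 6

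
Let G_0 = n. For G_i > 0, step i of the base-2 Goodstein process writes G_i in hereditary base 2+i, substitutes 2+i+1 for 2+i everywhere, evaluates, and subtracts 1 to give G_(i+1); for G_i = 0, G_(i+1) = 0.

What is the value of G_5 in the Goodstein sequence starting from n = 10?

i=0: 10 = 2^(2 + 1) + 2 (b=2); 2→3: 3^(3 + 1) + 3 = 84; 84−1 = 83
i=1: 83 = 3^(3 + 1) + 2 (b=3); 3→4: 4^(4 + 1) + 2 = 1026; 1026−1 = 1025
i=2: 1025 = 4^(4 + 1) + 1 (b=4); 4→5: 5^(5 + 1) + 1 = 15626; 15626−1 = 15625
i=3: 15625 = 5^(5 + 1) (b=5); 5→6: 6^(6 + 1) = 279936; 279936−1 = 279935
i=4: 279935 = 5·6^6 + 5·6^5 + 5·6^4 + 5·6^3 + 5·6^2 + 5·6 + 5 (b=6); 6→7: 5·7^7 + 5·7^5 + 5·7^4 + 5·7^3 + 5·7^2 + 5·7 + 5 = 4215755; 4215755−1 = 4215754
i=5: 4215754 = 5·7^7 + 5·7^5 + 5·7^4 + 5·7^3 + 5·7^2 + 5·7 + 4 (b=7); 7→8: 5·8^8 + 5·8^5 + 5·8^4 + 5·8^3 + 5·8^2 + 5·8 + 4 = 84073324; 84073324−1 = 84073323

4215754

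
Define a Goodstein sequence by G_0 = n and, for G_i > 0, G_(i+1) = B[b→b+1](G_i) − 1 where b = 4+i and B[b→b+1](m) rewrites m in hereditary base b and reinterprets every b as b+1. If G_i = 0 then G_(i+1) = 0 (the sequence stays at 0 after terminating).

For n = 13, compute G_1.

[0] 13 ≡ 3·4 + 1 (base 4). Lift 5: 16. −1: 15.
[1] 15 ≡ 3·5 (base 5). Lift 6: 18. −1: 17.

15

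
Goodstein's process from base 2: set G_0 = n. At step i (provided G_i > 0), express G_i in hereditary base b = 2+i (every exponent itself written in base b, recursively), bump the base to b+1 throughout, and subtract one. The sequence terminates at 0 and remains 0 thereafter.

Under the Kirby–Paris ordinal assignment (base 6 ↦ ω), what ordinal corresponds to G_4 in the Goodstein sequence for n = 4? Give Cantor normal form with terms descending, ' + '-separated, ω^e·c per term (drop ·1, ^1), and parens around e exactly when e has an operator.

ω^2·2 + ω + 5

G_0 = 4. HB_2(4) = 2^2. Bump = 27. G_1 = 26.
G_1 = 26. HB_3(26) = 2·3^2 + 2·3 + 2. Bump = 42. G_2 = 41.
G_2 = 41. HB_4(41) = 2·4^2 + 2·4 + 1. Bump = 61. G_3 = 60.
G_3 = 60. HB_5(60) = 2·5^2 + 2·5. Bump = 84. G_4 = 83.
G_4 = 83. HB_6(83) = 2·6^2 + 6 + 5. Bump = 110. G_5 = 109.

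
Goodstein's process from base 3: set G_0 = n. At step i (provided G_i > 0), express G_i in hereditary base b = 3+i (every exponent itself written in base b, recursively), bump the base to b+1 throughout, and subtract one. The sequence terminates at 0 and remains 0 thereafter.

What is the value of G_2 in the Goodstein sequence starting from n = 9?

(0) 9|_3 = 3^2 ↦ 4^2|_4 = 16 ⇒ 15
(1) 15|_4 = 3·4 + 3 ↦ 3·5 + 3|_5 = 18 ⇒ 17
(2) 17|_5 = 3·5 + 2 ↦ 3·6 + 2|_6 = 20 ⇒ 19

17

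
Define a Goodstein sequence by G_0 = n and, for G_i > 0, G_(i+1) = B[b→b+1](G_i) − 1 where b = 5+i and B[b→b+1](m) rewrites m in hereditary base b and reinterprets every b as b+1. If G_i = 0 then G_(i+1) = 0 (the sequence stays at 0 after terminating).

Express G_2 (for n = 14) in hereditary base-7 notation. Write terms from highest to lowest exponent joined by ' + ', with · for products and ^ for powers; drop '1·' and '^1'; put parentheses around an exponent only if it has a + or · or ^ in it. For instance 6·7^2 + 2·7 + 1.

2·7 + 2

[0] 14 ≡ 2·5 + 4 (base 5). Lift 6: 16. −1: 15.
[1] 15 ≡ 2·6 + 3 (base 6). Lift 7: 17. −1: 16.
[2] 16 ≡ 2·7 + 2 (base 7). Lift 8: 18. −1: 17.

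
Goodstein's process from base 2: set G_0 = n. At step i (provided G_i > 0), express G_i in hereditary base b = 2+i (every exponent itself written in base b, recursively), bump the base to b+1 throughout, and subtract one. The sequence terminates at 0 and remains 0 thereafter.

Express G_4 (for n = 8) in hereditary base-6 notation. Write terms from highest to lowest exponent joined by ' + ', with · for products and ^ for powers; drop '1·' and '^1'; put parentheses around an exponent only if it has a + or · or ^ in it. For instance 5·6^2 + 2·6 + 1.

2·6^6 + 2·6^2 + 6 + 5

(0) 8|_2 = 2^(2 + 1) ↦ 3^(3 + 1)|_3 = 81 ⇒ 80
(1) 80|_3 = 2·3^3 + 2·3^2 + 2·3 + 2 ↦ 2·4^4 + 2·4^2 + 2·4 + 2|_4 = 554 ⇒ 553
(2) 553|_4 = 2·4^4 + 2·4^2 + 2·4 + 1 ↦ 2·5^5 + 2·5^2 + 2·5 + 1|_5 = 6311 ⇒ 6310
(3) 6310|_5 = 2·5^5 + 2·5^2 + 2·5 ↦ 2·6^6 + 2·6^2 + 2·6|_6 = 93396 ⇒ 93395
(4) 93395|_6 = 2·6^6 + 2·6^2 + 6 + 5 ↦ 2·7^7 + 2·7^2 + 7 + 5|_7 = 1647196 ⇒ 1647195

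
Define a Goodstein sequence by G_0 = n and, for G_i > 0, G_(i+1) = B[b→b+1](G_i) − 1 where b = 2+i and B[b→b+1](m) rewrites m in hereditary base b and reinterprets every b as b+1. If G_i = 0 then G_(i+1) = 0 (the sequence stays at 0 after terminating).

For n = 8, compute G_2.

553

8 —HB2→ 2^(2 + 1) —bump→ 3^(3 + 1) = 81 —(−1)→ 80
80 —HB3→ 2·3^3 + 2·3^2 + 2·3 + 2 —bump→ 2·4^4 + 2·4^2 + 2·4 + 2 = 554 —(−1)→ 553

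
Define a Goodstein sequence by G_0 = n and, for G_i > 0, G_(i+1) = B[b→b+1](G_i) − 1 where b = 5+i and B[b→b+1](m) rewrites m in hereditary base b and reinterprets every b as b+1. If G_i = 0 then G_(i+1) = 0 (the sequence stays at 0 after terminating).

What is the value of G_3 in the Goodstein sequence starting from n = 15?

19

base 5: 15 = 3·5; at 6: 3·6 = 18; next = 17
base 6: 17 = 2·6 + 5; at 7: 2·7 + 5 = 19; next = 18
base 7: 18 = 2·7 + 4; at 8: 2·8 + 4 = 20; next = 19
base 8: 19 = 2·8 + 3; at 9: 2·9 + 3 = 21; next = 20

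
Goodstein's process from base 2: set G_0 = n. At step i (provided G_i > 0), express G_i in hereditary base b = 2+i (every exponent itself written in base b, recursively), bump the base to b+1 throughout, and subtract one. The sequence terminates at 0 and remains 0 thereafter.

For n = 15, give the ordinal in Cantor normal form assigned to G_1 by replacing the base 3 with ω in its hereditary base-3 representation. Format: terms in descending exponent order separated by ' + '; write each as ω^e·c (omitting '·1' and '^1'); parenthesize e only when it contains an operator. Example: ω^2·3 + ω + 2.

15 —HB2→ 2^(2 + 1) + 2^2 + 2 + 1 —bump→ 3^(3 + 1) + 3^3 + 3 + 1 = 112 —(−1)→ 111
111 —HB3→ 3^(3 + 1) + 3^3 + 3 —bump→ 4^(4 + 1) + 4^4 + 4 = 1284 —(−1)→ 1283

ω^(ω + 1) + ω^ω + ω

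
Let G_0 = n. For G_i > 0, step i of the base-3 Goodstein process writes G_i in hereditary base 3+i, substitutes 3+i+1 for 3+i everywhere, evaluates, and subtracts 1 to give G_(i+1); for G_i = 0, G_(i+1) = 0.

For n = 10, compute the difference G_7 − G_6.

[0] 10 ≡ 3^2 + 1 (base 3). Lift 4: 17. −1: 16.
[1] 16 ≡ 4^2 (base 4). Lift 5: 25. −1: 24.
[2] 24 ≡ 4·5 + 4 (base 5). Lift 6: 28. −1: 27.
[3] 27 ≡ 4·6 + 3 (base 6). Lift 7: 31. −1: 30.
[4] 30 ≡ 4·7 + 2 (base 7). Lift 8: 34. −1: 33.
[5] 33 ≡ 4·8 + 1 (base 8). Lift 9: 37. −1: 36.
[6] 36 ≡ 4·9 (base 9). Lift 10: 40. −1: 39.

3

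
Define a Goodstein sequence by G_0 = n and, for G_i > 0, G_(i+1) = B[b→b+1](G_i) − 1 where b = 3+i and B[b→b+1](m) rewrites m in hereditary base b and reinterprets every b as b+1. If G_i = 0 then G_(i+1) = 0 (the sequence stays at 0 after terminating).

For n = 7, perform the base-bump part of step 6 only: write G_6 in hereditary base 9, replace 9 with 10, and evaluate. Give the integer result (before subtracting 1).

10

G_0 = 7. HB_3(7) = 2·3 + 1. Bump = 9. G_1 = 8.
G_1 = 8. HB_4(8) = 2·4. Bump = 10. G_2 = 9.
G_2 = 9. HB_5(9) = 5 + 4. Bump = 10. G_3 = 9.
G_3 = 9. HB_6(9) = 6 + 3. Bump = 10. G_4 = 9.
G_4 = 9. HB_7(9) = 7 + 2. Bump = 10. G_5 = 9.
G_5 = 9. HB_8(9) = 8 + 1. Bump = 10. G_6 = 9.
G_6 = 9. HB_9(9) = 9. Bump = 10. G_7 = 9.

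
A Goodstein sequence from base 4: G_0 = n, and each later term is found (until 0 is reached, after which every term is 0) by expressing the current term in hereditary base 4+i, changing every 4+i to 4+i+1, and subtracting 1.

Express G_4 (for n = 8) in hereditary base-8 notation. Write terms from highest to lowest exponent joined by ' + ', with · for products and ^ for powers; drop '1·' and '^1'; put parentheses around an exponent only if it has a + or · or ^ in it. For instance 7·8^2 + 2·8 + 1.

8 + 1

G_0 = 8. HB_4(8) = 2·4. Bump = 10. G_1 = 9.
G_1 = 9. HB_5(9) = 5 + 4. Bump = 10. G_2 = 9.
G_2 = 9. HB_6(9) = 6 + 3. Bump = 10. G_3 = 9.
G_3 = 9. HB_7(9) = 7 + 2. Bump = 10. G_4 = 9.
G_4 = 9. HB_8(9) = 8 + 1. Bump = 10. G_5 = 9.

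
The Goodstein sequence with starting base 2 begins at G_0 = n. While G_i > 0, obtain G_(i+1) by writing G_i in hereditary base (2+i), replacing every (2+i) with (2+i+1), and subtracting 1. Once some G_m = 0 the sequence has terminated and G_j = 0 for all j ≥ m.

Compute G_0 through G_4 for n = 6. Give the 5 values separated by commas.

base 2: 6 = 2^2 + 2; at 3: 3^3 + 3 = 30; next = 29
base 3: 29 = 3^3 + 2; at 4: 4^4 + 2 = 258; next = 257
base 4: 257 = 4^4 + 1; at 5: 5^5 + 1 = 3126; next = 3125
base 5: 3125 = 5^5; at 6: 6^6 = 46656; next = 46655

6, 29, 257, 3125, 46655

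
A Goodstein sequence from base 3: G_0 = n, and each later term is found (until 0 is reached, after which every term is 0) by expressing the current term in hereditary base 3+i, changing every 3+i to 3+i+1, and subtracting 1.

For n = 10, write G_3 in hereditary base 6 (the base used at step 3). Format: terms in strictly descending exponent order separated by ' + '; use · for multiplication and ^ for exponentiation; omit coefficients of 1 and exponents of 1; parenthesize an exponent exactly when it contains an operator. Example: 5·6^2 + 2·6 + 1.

[0] 10 ≡ 3^2 + 1 (base 3). Lift 4: 17. −1: 16.
[1] 16 ≡ 4^2 (base 4). Lift 5: 25. −1: 24.
[2] 24 ≡ 4·5 + 4 (base 5). Lift 6: 28. −1: 27.
[3] 27 ≡ 4·6 + 3 (base 6). Lift 7: 31. −1: 30.

4·6 + 3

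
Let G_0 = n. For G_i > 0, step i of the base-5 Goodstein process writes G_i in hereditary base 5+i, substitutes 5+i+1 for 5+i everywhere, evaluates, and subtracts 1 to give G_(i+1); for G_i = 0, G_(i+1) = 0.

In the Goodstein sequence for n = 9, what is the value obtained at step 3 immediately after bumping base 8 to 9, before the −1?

10

i=0: 9 = 5 + 4 (b=5); 5→6: 6 + 4 = 10; 10−1 = 9
i=1: 9 = 6 + 3 (b=6); 6→7: 7 + 3 = 10; 10−1 = 9
i=2: 9 = 7 + 2 (b=7); 7→8: 8 + 2 = 10; 10−1 = 9
i=3: 9 = 8 + 1 (b=8); 8→9: 9 + 1 = 10; 10−1 = 9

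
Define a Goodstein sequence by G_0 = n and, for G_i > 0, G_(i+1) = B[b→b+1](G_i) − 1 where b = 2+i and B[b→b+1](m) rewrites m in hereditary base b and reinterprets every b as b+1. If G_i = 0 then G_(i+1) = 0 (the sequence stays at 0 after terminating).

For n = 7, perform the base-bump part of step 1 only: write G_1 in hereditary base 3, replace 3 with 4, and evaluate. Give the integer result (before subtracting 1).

260

[0] 7 ≡ 2^2 + 2 + 1 (base 2). Lift 3: 31. −1: 30.
[1] 30 ≡ 3^3 + 3 (base 3). Lift 4: 260. −1: 259.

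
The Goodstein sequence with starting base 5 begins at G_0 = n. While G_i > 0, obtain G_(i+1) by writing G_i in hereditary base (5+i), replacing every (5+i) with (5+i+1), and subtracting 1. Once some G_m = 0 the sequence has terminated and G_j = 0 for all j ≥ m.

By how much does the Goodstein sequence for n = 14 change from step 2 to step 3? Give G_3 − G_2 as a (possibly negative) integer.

1

14 —HB5→ 2·5 + 4 —bump→ 2·6 + 4 = 16 —(−1)→ 15
15 —HB6→ 2·6 + 3 —bump→ 2·7 + 3 = 17 —(−1)→ 16
16 —HB7→ 2·7 + 2 —bump→ 2·8 + 2 = 18 —(−1)→ 17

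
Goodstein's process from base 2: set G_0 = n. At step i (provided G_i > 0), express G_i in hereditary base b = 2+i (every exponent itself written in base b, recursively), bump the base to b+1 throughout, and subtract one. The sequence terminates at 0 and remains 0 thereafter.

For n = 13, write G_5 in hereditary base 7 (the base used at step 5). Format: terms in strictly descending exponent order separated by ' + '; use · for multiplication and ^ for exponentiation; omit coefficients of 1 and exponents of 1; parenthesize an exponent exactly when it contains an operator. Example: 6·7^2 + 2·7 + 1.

G_0=13  [base 2] 2^(2 + 1) + 2^2 + 1  →[2↦3]→  3^(3 + 1) + 3^3 + 1 = 109  −1 ⇒ G_1=108
G_1=108  [base 3] 3^(3 + 1) + 3^3  →[3↦4]→  4^(4 + 1) + 4^4 = 1280  −1 ⇒ G_2=1279
G_2=1279  [base 4] 4^(4 + 1) + 3·4^3 + 3·4^2 + 3·4 + 3  →[4↦5]→  5^(5 + 1) + 3·5^3 + 3·5^2 + 3·5 + 3 = 16093  −1 ⇒ G_3=16092
G_3=16092  [base 5] 5^(5 + 1) + 3·5^3 + 3·5^2 + 3·5 + 2  →[5↦6]→  6^(6 + 1) + 3·6^3 + 3·6^2 + 3·6 + 2 = 280712  −1 ⇒ G_4=280711
G_4=280711  [base 6] 6^(6 + 1) + 3·6^3 + 3·6^2 + 3·6 + 1  →[6↦7]→  7^(7 + 1) + 3·7^3 + 3·7^2 + 3·7 + 1 = 5765999  −1 ⇒ G_5=5765998
G_5=5765998  [base 7] 7^(7 + 1) + 3·7^3 + 3·7^2 + 3·7  →[7↦8]→  8^(8 + 1) + 3·8^3 + 3·8^2 + 3·8 = 134219480  −1 ⇒ G_6=134219479

7^(7 + 1) + 3·7^3 + 3·7^2 + 3·7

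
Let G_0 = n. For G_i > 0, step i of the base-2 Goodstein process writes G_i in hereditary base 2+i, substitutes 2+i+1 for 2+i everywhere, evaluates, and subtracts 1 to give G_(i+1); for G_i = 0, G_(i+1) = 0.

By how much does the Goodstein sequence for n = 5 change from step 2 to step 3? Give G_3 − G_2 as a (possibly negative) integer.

212

G_0 = 5. HB_2(5) = 2^2 + 1. Bump = 28. G_1 = 27.
G_1 = 27. HB_3(27) = 3^3. Bump = 256. G_2 = 255.
G_2 = 255. HB_4(255) = 3·4^3 + 3·4^2 + 3·4 + 3. Bump = 468. G_3 = 467.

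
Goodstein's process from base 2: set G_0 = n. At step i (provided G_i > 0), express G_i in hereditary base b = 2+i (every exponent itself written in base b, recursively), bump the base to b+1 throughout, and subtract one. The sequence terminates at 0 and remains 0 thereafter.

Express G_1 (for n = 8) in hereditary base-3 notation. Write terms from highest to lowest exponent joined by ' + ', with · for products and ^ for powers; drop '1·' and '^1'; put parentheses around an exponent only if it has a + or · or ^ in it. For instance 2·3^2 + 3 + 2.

2·3^3 + 2·3^2 + 2·3 + 2

i=0: 8 = 2^(2 + 1) (b=2); 2→3: 3^(3 + 1) = 81; 81−1 = 80
i=1: 80 = 2·3^3 + 2·3^2 + 2·3 + 2 (b=3); 3→4: 2·4^4 + 2·4^2 + 2·4 + 2 = 554; 554−1 = 553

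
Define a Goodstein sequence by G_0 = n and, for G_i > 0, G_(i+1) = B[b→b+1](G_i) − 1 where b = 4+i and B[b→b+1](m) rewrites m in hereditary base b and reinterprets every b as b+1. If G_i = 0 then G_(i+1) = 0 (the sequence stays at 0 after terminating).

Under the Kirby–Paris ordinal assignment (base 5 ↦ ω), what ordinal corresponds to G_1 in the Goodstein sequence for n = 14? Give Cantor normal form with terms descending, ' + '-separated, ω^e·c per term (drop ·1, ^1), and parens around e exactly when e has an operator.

ω·3 + 1

[0] 14 ≡ 3·4 + 2 (base 4). Lift 5: 17. −1: 16.
[1] 16 ≡ 3·5 + 1 (base 5). Lift 6: 19. −1: 18.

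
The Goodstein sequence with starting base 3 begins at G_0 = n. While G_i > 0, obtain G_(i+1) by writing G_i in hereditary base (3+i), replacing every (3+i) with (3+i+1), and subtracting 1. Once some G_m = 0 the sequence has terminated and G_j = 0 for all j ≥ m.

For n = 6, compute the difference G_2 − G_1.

[0] 6 ≡ 2·3 (base 3). Lift 4: 8. −1: 7.
[1] 7 ≡ 4 + 3 (base 4). Lift 5: 8. −1: 7.

0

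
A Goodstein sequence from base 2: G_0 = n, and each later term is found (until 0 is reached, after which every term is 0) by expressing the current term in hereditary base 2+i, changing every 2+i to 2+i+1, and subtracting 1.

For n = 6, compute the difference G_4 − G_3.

[0] 6 ≡ 2^2 + 2 (base 2). Lift 3: 30. −1: 29.
[1] 29 ≡ 3^3 + 2 (base 3). Lift 4: 258. −1: 257.
[2] 257 ≡ 4^4 + 1 (base 4). Lift 5: 3126. −1: 3125.
[3] 3125 ≡ 5^5 (base 5). Lift 6: 46656. −1: 46655.

43530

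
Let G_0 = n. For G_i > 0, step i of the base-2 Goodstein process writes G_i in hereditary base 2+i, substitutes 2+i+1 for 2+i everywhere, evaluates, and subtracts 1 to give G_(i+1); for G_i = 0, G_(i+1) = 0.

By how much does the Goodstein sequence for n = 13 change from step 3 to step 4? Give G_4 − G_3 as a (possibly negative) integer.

13 —HB2→ 2^(2 + 1) + 2^2 + 1 —bump→ 3^(3 + 1) + 3^3 + 1 = 109 —(−1)→ 108
108 —HB3→ 3^(3 + 1) + 3^3 —bump→ 4^(4 + 1) + 4^4 = 1280 —(−1)→ 1279
1279 —HB4→ 4^(4 + 1) + 3·4^3 + 3·4^2 + 3·4 + 3 —bump→ 5^(5 + 1) + 3·5^3 + 3·5^2 + 3·5 + 3 = 16093 —(−1)→ 16092
16092 —HB5→ 5^(5 + 1) + 3·5^3 + 3·5^2 + 3·5 + 2 —bump→ 6^(6 + 1) + 3·6^3 + 3·6^2 + 3·6 + 2 = 280712 —(−1)→ 280711

264619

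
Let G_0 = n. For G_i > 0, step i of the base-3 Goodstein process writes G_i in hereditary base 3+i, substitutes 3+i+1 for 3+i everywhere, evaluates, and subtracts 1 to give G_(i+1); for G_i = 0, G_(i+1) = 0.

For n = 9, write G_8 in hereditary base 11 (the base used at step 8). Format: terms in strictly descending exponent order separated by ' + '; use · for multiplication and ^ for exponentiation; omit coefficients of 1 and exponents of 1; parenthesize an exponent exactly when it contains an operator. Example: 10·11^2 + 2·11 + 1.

2·11 + 4

G_0 = 9. HB_3(9) = 3^2. Bump = 16. G_1 = 15.
G_1 = 15. HB_4(15) = 3·4 + 3. Bump = 18. G_2 = 17.
G_2 = 17. HB_5(17) = 3·5 + 2. Bump = 20. G_3 = 19.
G_3 = 19. HB_6(19) = 3·6 + 1. Bump = 22. G_4 = 21.
G_4 = 21. HB_7(21) = 3·7. Bump = 24. G_5 = 23.
G_5 = 23. HB_8(23) = 2·8 + 7. Bump = 25. G_6 = 24.
G_6 = 24. HB_9(24) = 2·9 + 6. Bump = 26. G_7 = 25.
G_7 = 25. HB_10(25) = 2·10 + 5. Bump = 27. G_8 = 26.
G_8 = 26. HB_11(26) = 2·11 + 4. Bump = 28. G_9 = 27.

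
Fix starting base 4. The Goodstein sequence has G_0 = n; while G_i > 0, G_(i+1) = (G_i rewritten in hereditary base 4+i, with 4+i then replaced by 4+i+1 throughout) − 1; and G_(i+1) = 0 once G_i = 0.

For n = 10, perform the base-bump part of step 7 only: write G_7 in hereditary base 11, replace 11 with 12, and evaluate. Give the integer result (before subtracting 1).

14

(0) 10|_4 = 2·4 + 2 ↦ 2·5 + 2|_5 = 12 ⇒ 11
(1) 11|_5 = 2·5 + 1 ↦ 2·6 + 1|_6 = 13 ⇒ 12
(2) 12|_6 = 2·6 ↦ 2·7|_7 = 14 ⇒ 13
(3) 13|_7 = 7 + 6 ↦ 8 + 6|_8 = 14 ⇒ 13
(4) 13|_8 = 8 + 5 ↦ 9 + 5|_9 = 14 ⇒ 13
(5) 13|_9 = 9 + 4 ↦ 10 + 4|_10 = 14 ⇒ 13
(6) 13|_10 = 10 + 3 ↦ 11 + 3|_11 = 14 ⇒ 13
(7) 13|_11 = 11 + 2 ↦ 12 + 2|_12 = 14 ⇒ 13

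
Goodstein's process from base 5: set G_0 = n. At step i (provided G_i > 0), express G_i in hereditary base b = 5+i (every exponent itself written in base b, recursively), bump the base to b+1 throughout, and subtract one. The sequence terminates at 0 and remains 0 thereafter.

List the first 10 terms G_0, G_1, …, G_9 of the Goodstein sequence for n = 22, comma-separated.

22 —HB5→ 4·5 + 2 —bump→ 4·6 + 2 = 26 —(−1)→ 25
25 —HB6→ 4·6 + 1 —bump→ 4·7 + 1 = 29 —(−1)→ 28
28 —HB7→ 4·7 —bump→ 4·8 = 32 —(−1)→ 31
31 —HB8→ 3·8 + 7 —bump→ 3·9 + 7 = 34 —(−1)→ 33
33 —HB9→ 3·9 + 6 —bump→ 3·10 + 6 = 36 —(−1)→ 35
35 —HB10→ 3·10 + 5 —bump→ 3·11 + 5 = 38 —(−1)→ 37
37 —HB11→ 3·11 + 4 —bump→ 3·12 + 4 = 40 —(−1)→ 39
39 —HB12→ 3·12 + 3 —bump→ 3·13 + 3 = 42 —(−1)→ 41
41 —HB13→ 3·13 + 2 —bump→ 3·14 + 2 = 44 —(−1)→ 43

22, 25, 28, 31, 33, 35, 37, 39, 41, 43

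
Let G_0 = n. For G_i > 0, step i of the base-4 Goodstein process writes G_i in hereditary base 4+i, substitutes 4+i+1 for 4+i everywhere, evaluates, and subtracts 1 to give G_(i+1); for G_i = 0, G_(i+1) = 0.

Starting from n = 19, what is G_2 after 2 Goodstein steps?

37

19 —HB4→ 4^2 + 3 —bump→ 5^2 + 3 = 28 —(−1)→ 27
27 —HB5→ 5^2 + 2 —bump→ 6^2 + 2 = 38 —(−1)→ 37
37 —HB6→ 6^2 + 1 —bump→ 7^2 + 1 = 50 —(−1)→ 49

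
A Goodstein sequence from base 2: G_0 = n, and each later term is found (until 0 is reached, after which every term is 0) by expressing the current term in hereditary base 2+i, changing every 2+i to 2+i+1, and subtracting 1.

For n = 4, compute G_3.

60

(0) 4|_2 = 2^2 ↦ 3^3|_3 = 27 ⇒ 26
(1) 26|_3 = 2·3^2 + 2·3 + 2 ↦ 2·4^2 + 2·4 + 2|_4 = 42 ⇒ 41
(2) 41|_4 = 2·4^2 + 2·4 + 1 ↦ 2·5^2 + 2·5 + 1|_5 = 61 ⇒ 60
(3) 60|_5 = 2·5^2 + 2·5 ↦ 2·6^2 + 2·6|_6 = 84 ⇒ 83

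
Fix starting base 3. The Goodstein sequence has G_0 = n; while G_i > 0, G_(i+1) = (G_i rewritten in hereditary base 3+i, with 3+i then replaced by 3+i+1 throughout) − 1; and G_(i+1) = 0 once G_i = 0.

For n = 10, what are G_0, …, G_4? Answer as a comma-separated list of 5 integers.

[0] 10 ≡ 3^2 + 1 (base 3). Lift 4: 17. −1: 16.
[1] 16 ≡ 4^2 (base 4). Lift 5: 25. −1: 24.
[2] 24 ≡ 4·5 + 4 (base 5). Lift 6: 28. −1: 27.
[3] 27 ≡ 4·6 + 3 (base 6). Lift 7: 31. −1: 30.

10, 16, 24, 27, 30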